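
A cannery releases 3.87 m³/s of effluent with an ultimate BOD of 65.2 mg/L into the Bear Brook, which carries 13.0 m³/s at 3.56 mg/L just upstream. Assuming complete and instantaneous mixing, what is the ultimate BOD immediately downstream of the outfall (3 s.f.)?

17.7 mg/L

Flow-weighted mixing: C = (Q_r C_r + Q_w C_w)/(Q_r + Q_w)
= (13.0×3.56 + 3.87×65.2)/(13.0 + 3.87) = 298.6/16.87 = 17.70 mg/L.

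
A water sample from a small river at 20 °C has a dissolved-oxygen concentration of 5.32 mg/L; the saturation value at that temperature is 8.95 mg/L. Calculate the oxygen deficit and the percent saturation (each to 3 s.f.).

D = C_s − C = 8.95 − 5.32 = 3.63 mg/L.
% saturation = 5.32/8.95 × 100 = 59.4 %.

D ≈ 3.63 mg/L; 59.4 % saturation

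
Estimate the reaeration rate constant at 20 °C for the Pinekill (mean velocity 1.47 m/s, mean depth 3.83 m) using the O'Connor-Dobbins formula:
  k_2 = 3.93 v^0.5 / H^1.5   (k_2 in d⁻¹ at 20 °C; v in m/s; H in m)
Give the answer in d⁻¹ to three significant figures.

k_2 = 3.93 × 1.47^0.5 / 3.83^1.5 = 3.93 × 1.212 / 7.495 = 0.6357 d⁻¹.

k_2 ≈ 0.636 d⁻¹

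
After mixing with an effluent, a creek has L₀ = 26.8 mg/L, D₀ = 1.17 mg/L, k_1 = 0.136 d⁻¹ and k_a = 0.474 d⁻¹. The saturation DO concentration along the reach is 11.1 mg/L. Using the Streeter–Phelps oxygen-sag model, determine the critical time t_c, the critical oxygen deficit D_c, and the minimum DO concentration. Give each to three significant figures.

At the critical point dD/dt = 0, so k_1 L₀ e^(−k_1 t) = k_a D. Substituting D(t) from the Streeter–Phelps equation and solving for t gives
t_c = ln[(k_a/k_1)(1 − D₀(k_a−k_1)/(k_1 L₀))] / (k_a−k_1).
Here k_a−k_1 = 0.3380 d⁻¹ and 1 − D₀(k_a−k_1)/(k_1 L₀) = 1 − 1.17×0.3380/(0.136×26.8) = 0.8915, so
t_c = ln(3.485 × 0.8915) / 0.3380 = 1.134 / 0.3380 = 3.354 d.
L(t_c) = L₀ e^(−k_1 t_c) = 26.8 × 0.6337 = 16.98 mg/L, and at the critical point k_a D_c = k_1 L, so D_c = (0.136/0.474) × 16.98 = 4.873 mg/L.
Minimum DO = C_s − D_c = 11.1 − 4.873 = 6.227 mg/L.

t_c ≈ 3.35 d; D_c ≈ 4.87 mg/L; min DO ≈ 6.23 mg/L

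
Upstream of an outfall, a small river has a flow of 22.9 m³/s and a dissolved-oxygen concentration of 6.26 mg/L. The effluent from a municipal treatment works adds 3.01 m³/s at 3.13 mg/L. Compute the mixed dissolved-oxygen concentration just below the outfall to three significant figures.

5.90 mg/L

Flow-weighted mixing: C = (Q_r C_r + Q_w C_w)/(Q_r + Q_w)
= (22.9×6.26 + 3.01×3.13)/(22.9 + 3.01) = 152.8/25.91 = 5.896 mg/L.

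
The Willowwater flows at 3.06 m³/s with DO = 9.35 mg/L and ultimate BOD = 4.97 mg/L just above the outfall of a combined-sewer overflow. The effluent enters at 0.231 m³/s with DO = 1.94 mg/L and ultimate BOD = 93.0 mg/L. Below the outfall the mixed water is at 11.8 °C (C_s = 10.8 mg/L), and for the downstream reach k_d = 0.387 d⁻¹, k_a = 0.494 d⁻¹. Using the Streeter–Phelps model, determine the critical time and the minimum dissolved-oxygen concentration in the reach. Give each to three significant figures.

t_c ≈ 1.81 d; minimum DO ≈ 6.47 mg/L

Mixed DO = (3.06×9.35 + 0.231×1.94)/(3.06+0.231) = 29.06/3.291 = 8.830 mg/L.
Mixed L₀ = (3.06×4.97 + 0.231×93.0)/(3.291) = 36.69/3.291 = 11.15 mg/L.
Initial deficit D₀ = C_s − DO₀ = 10.8 − 8.830 = 1.970 mg/L.
t_c = (1/0.1070) ln[(0.494/0.387)(1 − 1.970×0.1070/(0.387×11.15))] = 9.346 × ln(1.214) = 1.813 d.
D_c = (0.387/0.494) × 11.15 × e^(−0.387×1.813) = 0.7834 × 11.15 × 0.4957 = 4.330 mg/L.
Minimum DO = 10.8 − 4.330 = 6.470 mg/L.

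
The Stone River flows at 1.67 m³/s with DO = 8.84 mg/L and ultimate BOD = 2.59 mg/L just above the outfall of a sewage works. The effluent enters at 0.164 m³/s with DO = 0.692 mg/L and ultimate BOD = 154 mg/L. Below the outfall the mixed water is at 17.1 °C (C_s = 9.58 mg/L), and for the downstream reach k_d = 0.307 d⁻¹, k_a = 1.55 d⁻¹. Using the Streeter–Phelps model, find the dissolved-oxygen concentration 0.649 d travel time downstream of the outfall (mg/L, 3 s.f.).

DO ≈ 7.24 mg/L

Mixed DO = (1.67×8.84 + 0.164×0.692)/(1.67+0.164) = 14.88/1.834 = 8.111 mg/L.
Mixed L₀ = (1.67×2.59 + 0.164×154)/(1.834) = 29.58/1.834 = 16.13 mg/L.
Initial deficit D₀ = C_s − DO₀ = 9.58 − 8.111 = 1.469 mg/L.
D(0.649) = [0.307×16.13/(1.55−0.307)](e^(−0.307×0.649) − e^(−1.55×0.649)) + 1.469 e^(−1.55×0.649)
= 3.984 × (0.8194 − 0.3657) + 1.469 × 0.3657 = 2.344 mg/L.
DO = 9.58 − 2.344 = 7.236 mg/L.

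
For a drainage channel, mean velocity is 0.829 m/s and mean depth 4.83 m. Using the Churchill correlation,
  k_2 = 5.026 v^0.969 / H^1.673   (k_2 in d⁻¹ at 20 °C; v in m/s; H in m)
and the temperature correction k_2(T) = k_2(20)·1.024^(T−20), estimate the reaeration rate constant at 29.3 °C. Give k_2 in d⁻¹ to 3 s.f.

k_2(20) = 5.026 × 0.829^0.969 / 4.83^1.673 = 5.026 × 0.8338 / 13.94 = 0.3006 d⁻¹.
k_2(29.3) = 0.3006 × 1.024^(29.3−20) = 0.3006 × 1.247 = 0.3748 d⁻¹.

k_2 ≈ 0.375 d⁻¹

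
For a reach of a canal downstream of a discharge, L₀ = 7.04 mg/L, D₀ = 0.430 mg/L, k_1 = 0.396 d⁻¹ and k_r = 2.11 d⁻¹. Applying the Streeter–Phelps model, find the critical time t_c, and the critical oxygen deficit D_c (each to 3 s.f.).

With k_r/k_1 = 5.328 and 1 − D₀(k_r−k_1)/(k_1 L₀) = 0.7356,
t_c = ln(5.328 × 0.7356) / (2.11 − 0.396) = ln(3.920) / 1.714 = 1.366/1.714 = 0.7970 d.
D_c = (k_1/k_r) L₀ e^(−k_1 t_c) = (0.396/2.11) × 7.04 × e^(−0.396×0.7970) = 0.1877 × 7.04 × 0.7294 = 0.9637 mg/L.

t_c ≈ 0.797 d; D_c ≈ 0.964 mg/L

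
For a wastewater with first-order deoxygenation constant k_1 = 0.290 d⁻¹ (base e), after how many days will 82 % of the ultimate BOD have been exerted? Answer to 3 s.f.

y/L₀ = 1 − e^(−k_1 t) = 0.82 ⇒ e^(−k_1 t) = 0.180
t = −ln(0.180) / 0.290 = 1.715 / 0.290 = 5.913 d.

t ≈ 5.91 d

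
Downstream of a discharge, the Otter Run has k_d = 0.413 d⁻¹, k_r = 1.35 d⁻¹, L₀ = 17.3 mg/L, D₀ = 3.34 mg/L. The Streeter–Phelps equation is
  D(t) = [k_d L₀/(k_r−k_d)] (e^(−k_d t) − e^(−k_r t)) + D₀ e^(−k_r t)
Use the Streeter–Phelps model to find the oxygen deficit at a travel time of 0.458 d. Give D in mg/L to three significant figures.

D ≈ 4.00 mg/L

k_d L₀/(k_r−k_d) = 0.413×17.3/(1.35−0.413) = 7.145/0.9370 = 7.625 mg/L.
e^(−k_d t) = e^(−0.413×0.4580) = 0.8277; e^(−k_r t) = e^(−1.35×0.4580) = 0.5389.
D = 7.625 × (0.8277 − 0.5389) + 3.34 × 0.5389 = 2.202 + 1.800 = 4.002 mg/L.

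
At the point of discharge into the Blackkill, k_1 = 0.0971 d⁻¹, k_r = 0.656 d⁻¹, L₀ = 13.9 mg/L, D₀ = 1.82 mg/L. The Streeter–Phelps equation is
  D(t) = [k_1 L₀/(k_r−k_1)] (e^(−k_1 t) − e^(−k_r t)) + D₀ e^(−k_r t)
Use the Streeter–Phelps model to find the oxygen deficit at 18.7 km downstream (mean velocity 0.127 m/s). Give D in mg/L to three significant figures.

Travel time t = x/v = 18.7 km / (0.127 m/s) = 18700 m / 0.127 m/s = 147200 s = 1.704 d.
k_1 L₀/(k_r−k_1) = 0.0971×13.9/(0.656−0.0971) = 1.350/0.5589 = 2.415 mg/L.
e^(−k_1 t) = e^(−0.0971×1.704) = 0.8475; e^(−k_r t) = e^(−0.656×1.704) = 0.3269.
D = 2.415 × (0.8475 − 0.3269) + 1.82 × 0.3269 = 1.257 + 0.5950 = 1.852 mg/L.

D ≈ 1.85 mg/L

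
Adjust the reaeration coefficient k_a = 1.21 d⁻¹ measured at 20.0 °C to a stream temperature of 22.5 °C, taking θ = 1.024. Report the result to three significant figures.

k_a ≈ 1.28 d⁻¹

k_a(T₂) = k_a(T₁) · θ^(T₂−T₁) = 1.21 × 1.024^(22.5−20.0)
= 1.21 × 1.024^2.50 = 1.21 × 1.061 = 1.284 d⁻¹.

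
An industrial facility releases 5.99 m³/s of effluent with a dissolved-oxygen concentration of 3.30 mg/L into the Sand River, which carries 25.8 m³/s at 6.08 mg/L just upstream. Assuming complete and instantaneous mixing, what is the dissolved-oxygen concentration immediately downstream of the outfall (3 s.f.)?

Flow-weighted mixing: C = (Q_r C_r + Q_w C_w)/(Q_r + Q_w)
= (25.8×6.08 + 5.99×3.30)/(25.8 + 5.99) = 176.6/31.79 = 5.556 mg/L.

5.56 mg/L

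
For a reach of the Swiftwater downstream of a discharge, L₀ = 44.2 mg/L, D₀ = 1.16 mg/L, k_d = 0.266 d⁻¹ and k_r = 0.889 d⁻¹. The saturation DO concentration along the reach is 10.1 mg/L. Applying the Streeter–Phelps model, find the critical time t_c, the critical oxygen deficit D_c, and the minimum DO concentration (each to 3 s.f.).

t_c = [1/(k_r−k_d)] ln[(k_r/k_d)(1 − D₀(k_r−k_d)/(k_d L₀))]
= [1/(0.889−0.266)] ln[(0.889/0.266)(1 − 1.16×0.6230/(0.266×44.2))]
= (1/0.6230) ln[3.342 × 0.9385] = 1.605 × ln(3.137) = 1.605 × 1.143 = 1.835 d.
D_c = (k_d/k_r) L₀ e^(−k_d t_c) = (0.266/0.889) × 44.2 × e^(−0.266×1.835) = 0.2992 × 44.2 × 0.6138 = 8.118 mg/L.
Minimum DO = C_s − D_c = 10.1 − 8.118 = 1.982 mg/L.

t_c ≈ 1.83 d; D_c ≈ 8.12 mg/L; min DO ≈ 1.98 mg/L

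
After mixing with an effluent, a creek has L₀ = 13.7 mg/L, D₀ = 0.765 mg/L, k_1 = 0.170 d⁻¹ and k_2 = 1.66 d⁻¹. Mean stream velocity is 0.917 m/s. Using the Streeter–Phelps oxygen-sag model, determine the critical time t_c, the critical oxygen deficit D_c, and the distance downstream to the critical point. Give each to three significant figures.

t_c ≈ 1.08 d; D_c ≈ 1.17 mg/L; x_c ≈ 85.4 km

At the critical point dD/dt = 0, so k_1 L₀ e^(−k_1 t) = k_2 D. Substituting D(t) from the Streeter–Phelps equation and solving for t gives
t_c = ln[(k_2/k_1)(1 − D₀(k_2−k_1)/(k_1 L₀))] / (k_2−k_1).
Here k_2−k_1 = 1.490 d⁻¹ and 1 − D₀(k_2−k_1)/(k_1 L₀) = 1 − 0.765×1.490/(0.170×13.7) = 0.5106, so
t_c = ln(9.765 × 0.5106) / 1.490 = 1.607 / 1.490 = 1.078 d.
L(t_c) = L₀ e^(−k_1 t_c) = 13.7 × 0.8325 = 11.41 mg/L, and at the critical point k_2 D_c = k_1 L, so D_c = (0.170/1.66) × 11.41 = 1.168 mg/L.
x_c = v t_c = 0.917 m/s × 1.078 d × 86400 s/d = 85430 m ≈ 85.4 km.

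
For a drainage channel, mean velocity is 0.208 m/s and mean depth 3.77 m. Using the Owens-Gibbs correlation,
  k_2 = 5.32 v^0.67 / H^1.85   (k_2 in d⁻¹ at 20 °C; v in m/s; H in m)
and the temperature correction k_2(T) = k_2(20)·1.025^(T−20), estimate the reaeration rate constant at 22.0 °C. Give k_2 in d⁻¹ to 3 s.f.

k_2 ≈ 0.168 d⁻¹

k_2(20) = 5.32 × 0.208^0.67 / 3.77^1.85 = 5.32 × 0.3492 / 11.65 = 0.1595 d⁻¹.
k_2(22.0) = 0.1595 × 1.025^(22.0−20) = 0.1595 × 1.051 = 0.1676 d⁻¹.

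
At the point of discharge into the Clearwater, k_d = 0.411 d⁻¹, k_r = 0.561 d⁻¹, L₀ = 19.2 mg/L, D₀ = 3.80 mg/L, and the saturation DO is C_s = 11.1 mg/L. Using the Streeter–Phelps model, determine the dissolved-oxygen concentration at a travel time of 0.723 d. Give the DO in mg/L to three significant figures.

k_d L₀/(k_r−k_d) = 0.411×19.2/(0.561−0.411) = 7.891/0.1500 = 52.61 mg/L.
e^(−k_d t) = e^(−0.411×0.7230) = 0.7429; e^(−k_r t) = e^(−0.561×0.7230) = 0.6666.
D = 52.61 × (0.7429 − 0.6666) + 3.80 × 0.6666 = 4.017 + 2.533 = 6.550 mg/L.
DO = C_s − D = 11.1 − 6.550 = 4.550 mg/L.

DO ≈ 4.55 mg/L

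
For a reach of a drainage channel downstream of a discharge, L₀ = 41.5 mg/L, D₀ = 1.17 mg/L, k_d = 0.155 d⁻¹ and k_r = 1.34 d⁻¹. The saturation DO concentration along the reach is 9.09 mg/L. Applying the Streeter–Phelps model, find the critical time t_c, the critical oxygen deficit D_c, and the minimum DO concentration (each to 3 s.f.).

t_c ≈ 1.62 d; D_c ≈ 3.74 mg/L; min DO ≈ 5.35 mg/L

With k_r/k_d = 8.645 and 1 − D₀(k_r−k_d)/(k_d L₀) = 0.7845,
t_c = ln(8.645 × 0.7845) / (1.34 − 0.155) = ln(6.782) / 1.185 = 1.914/1.185 = 1.615 d.
D_c = (k_d/k_r) L₀ e^(−k_d t_c) = (0.155/1.34) × 41.5 × e^(−0.155×1.615) = 0.1157 × 41.5 × 0.7785 = 3.737 mg/L.
Minimum DO = C_s − D_c = 9.09 − 3.737 = 5.353 mg/L.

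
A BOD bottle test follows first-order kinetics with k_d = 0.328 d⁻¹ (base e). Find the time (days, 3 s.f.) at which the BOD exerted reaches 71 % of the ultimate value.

y/L₀ = 1 − e^(−k_d t) = 0.71 ⇒ e^(−k_d t) = 0.290
t = −ln(0.290) / 0.328 = 1.238 / 0.328 = 3.774 d.

t ≈ 3.77 d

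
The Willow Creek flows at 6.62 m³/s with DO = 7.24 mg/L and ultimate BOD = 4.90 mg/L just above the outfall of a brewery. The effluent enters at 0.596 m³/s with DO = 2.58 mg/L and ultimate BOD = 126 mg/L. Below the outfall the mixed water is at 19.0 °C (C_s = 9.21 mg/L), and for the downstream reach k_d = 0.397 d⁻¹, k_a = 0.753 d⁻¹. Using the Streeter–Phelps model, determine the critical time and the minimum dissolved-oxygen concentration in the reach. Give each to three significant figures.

Mixed DO = (6.62×7.24 + 0.596×2.58)/(6.62+0.596) = 49.47/7.216 = 6.855 mg/L.
Mixed L₀ = (6.62×4.90 + 0.596×126)/(7.216) = 107.5/7.216 = 14.90 mg/L.
Initial deficit D₀ = C_s − DO₀ = 9.21 − 6.855 = 2.355 mg/L.
t_c = (1/0.3560) ln[(0.753/0.397)(1 − 2.355×0.3560/(0.397×14.90))] = 2.809 × ln(1.628) = 1.369 d.
D_c = (0.397/0.753) × 14.90 × e^(−0.397×1.369) = 0.5272 × 14.90 × 0.5807 = 4.563 mg/L.
Minimum DO = 9.21 − 4.563 = 4.647 mg/L.

t_c ≈ 1.37 d; minimum DO ≈ 4.65 mg/L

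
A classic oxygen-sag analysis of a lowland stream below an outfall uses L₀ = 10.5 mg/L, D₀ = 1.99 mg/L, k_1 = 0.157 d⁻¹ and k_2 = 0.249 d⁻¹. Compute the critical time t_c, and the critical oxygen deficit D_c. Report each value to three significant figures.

At the critical point dD/dt = 0, so k_1 L₀ e^(−k_1 t) = k_2 D. Substituting D(t) from the Streeter–Phelps equation and solving for t gives
t_c = ln[(k_2/k_1)(1 − D₀(k_2−k_1)/(k_1 L₀))] / (k_2−k_1).
Here k_2−k_1 = 0.09200 d⁻¹ and 1 − D₀(k_2−k_1)/(k_1 L₀) = 1 − 1.99×0.09200/(0.157×10.5) = 0.8889, so
t_c = ln(1.586 × 0.8889) / 0.09200 = 0.3435 / 0.09200 = 3.734 d.
D_c = (k_1/k_2) L₀ e^(−k_1 t_c) = (0.157/0.249) × 10.5 × e^(−0.157×3.734) = 0.6305 × 10.5 × 0.5565 = 3.684 mg/L.

t_c ≈ 3.73 d; D_c ≈ 3.68 mg/L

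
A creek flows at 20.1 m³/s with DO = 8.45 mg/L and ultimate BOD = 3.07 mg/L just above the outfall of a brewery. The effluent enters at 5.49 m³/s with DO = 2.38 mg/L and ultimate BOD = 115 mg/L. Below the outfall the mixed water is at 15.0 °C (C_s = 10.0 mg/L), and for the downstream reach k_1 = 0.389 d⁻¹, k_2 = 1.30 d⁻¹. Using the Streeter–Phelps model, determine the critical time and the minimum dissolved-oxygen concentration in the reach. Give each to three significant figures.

t_c ≈ 1.01 d; minimum DO ≈ 4.54 mg/L

Mixed DO = (20.1×8.45 + 5.49×2.38)/(20.1+5.49) = 182.9/25.59 = 7.148 mg/L.
Mixed L₀ = (20.1×3.07 + 5.49×115)/(25.59) = 693.1/25.59 = 27.08 mg/L.
Initial deficit D₀ = C_s − DO₀ = 10.0 − 7.148 = 2.852 mg/L.
t_c = (1/0.9110) ln[(1.30/0.389)(1 − 2.852×0.9110/(0.389×27.08))] = 1.098 × ln(2.518) = 1.014 d.
D_c = (0.389/1.30) × 27.08 × e^(−0.389×1.014) = 0.2992 × 27.08 × 0.6742 = 5.464 mg/L.
Minimum DO = 10.0 − 5.464 = 4.536 mg/L.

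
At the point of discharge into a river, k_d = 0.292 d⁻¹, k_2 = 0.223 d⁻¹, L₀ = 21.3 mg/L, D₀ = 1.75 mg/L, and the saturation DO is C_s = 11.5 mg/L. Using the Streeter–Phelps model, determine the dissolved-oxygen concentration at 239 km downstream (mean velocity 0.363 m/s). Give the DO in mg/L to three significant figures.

Travel time t = x/v = 239 km / (0.363 m/s) = 239000 m / 0.363 m/s = 658400 s = 7.620 d.
k_d L₀/(k_2−k_d) = 0.292×21.3/(0.223−0.292) = 6.220/-0.06900 = -90.14 mg/L.
e^(−k_d t) = e^(−0.292×7.620) = 0.1081; e^(−k_2 t) = e^(−0.223×7.620) = 0.1828.
D = -90.14 × (0.1081 − 0.1828) + 1.75 × 0.1828 = 6.738 + 0.3199 = 7.058 mg/L.
DO = C_s − D = 11.5 − 7.058 = 4.442 mg/L.

DO ≈ 4.44 mg/L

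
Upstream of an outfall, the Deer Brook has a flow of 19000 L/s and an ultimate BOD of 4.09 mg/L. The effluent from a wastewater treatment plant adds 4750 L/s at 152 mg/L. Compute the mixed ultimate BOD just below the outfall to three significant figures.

Flow-weighted mixing: C = (Q_r C_r + Q_w C_w)/(Q_r + Q_w)
= (19000×4.09 + 4750×152)/(19000 + 4750) = 799700/23750 = 33.67 mg/L.

33.7 mg/L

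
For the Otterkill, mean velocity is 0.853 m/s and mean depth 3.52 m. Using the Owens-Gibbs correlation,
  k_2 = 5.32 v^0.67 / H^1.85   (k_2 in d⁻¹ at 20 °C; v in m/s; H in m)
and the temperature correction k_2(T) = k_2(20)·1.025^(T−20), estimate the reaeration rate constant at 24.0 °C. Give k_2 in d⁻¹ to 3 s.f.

k_2(20) = 5.32 × 0.853^0.67 / 3.52^1.85 = 5.32 × 0.8990 / 10.26 = 0.4662 d⁻¹.
k_2(24.0) = 0.4662 × 1.025^(24.0−20) = 0.4662 × 1.104 = 0.5146 d⁻¹.

k_2 ≈ 0.515 d⁻¹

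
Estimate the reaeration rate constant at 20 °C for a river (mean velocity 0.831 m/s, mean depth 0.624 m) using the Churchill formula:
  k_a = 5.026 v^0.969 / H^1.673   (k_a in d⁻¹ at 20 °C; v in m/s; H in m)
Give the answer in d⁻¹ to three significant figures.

k_a ≈ 9.25 d⁻¹

k_a = 5.026 × 0.831^0.969 / 0.624^1.673 = 5.026 × 0.8358 / 0.4543 = 9.246 d⁻¹.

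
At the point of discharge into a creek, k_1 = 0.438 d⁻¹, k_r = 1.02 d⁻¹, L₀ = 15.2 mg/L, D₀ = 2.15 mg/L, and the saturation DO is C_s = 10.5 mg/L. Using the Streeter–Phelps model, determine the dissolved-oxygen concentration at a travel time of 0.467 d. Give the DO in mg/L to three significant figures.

DO ≈ 6.95 mg/L

k_1 L₀/(k_r−k_1) = 0.438×15.2/(1.02−0.438) = 6.658/0.5820 = 11.44 mg/L.
e^(−k_1 t) = e^(−0.438×0.4670) = 0.8150; e^(−k_r t) = e^(−1.02×0.4670) = 0.6211.
D = 11.44 × (0.8150 − 0.6211) + 2.15 × 0.6211 = 2.219 + 1.335 = 3.554 mg/L.
DO = C_s − D = 10.5 − 3.554 = 6.946 mg/L.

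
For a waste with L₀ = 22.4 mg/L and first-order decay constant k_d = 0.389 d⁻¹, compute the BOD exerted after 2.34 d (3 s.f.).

y_t = L₀(1 − e^(−k_d t)) = 22.4 × (1 − e^(−0.389×2.34))
= 22.4 × (1 − 0.4024) = 22.4 × 0.5976 = 13.39 mg/L.

y ≈ 13.4 mg/L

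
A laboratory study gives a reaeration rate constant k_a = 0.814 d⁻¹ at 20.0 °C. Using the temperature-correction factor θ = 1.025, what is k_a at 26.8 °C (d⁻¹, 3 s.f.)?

k_a ≈ 0.963 d⁻¹

k_a(T₂) = k_a(T₁) · θ^(T₂−T₁) = 0.814 × 1.025^(26.8−20.0)
= 0.814 × 1.025^6.80 = 0.814 × 1.183 = 0.9628 d⁻¹.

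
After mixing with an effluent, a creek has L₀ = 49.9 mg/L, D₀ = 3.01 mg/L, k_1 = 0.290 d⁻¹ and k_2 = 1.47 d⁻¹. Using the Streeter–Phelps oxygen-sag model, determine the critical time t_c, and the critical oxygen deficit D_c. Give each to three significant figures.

t_c ≈ 1.14 d; D_c ≈ 7.08 mg/L

With k_2/k_1 = 5.069 and 1 − D₀(k_2−k_1)/(k_1 L₀) = 0.7546,
t_c = ln(5.069 × 0.7546) / (1.47 − 0.290) = ln(3.825) / 1.180 = 1.342/1.180 = 1.137 d.
L(t_c) = L₀ e^(−k_1 t_c) = 49.9 × 0.7191 = 35.89 mg/L, and at the critical point k_2 D_c = k_1 L, so D_c = (0.290/1.47) × 35.89 = 7.079 mg/L.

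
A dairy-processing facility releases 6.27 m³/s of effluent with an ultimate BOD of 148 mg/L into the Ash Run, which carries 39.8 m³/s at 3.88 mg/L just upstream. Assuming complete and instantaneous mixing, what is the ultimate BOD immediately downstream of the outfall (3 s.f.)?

Flow-weighted mixing: C = (Q_r C_r + Q_w C_w)/(Q_r + Q_w)
= (39.8×3.88 + 6.27×148)/(39.8 + 6.27) = 1082/46.07 = 23.49 mg/L.

23.5 mg/L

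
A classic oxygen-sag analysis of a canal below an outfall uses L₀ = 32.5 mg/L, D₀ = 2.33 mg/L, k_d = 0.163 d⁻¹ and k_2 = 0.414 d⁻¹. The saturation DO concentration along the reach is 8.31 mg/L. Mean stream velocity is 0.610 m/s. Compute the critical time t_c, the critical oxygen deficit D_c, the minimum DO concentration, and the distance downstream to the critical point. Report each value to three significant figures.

At the critical point dD/dt = 0, so k_d L₀ e^(−k_d t) = k_2 D. Substituting D(t) from the Streeter–Phelps equation and solving for t gives
t_c = ln[(k_2/k_d)(1 − D₀(k_2−k_d)/(k_d L₀))] / (k_2−k_d).
Here k_2−k_d = 0.2510 d⁻¹ and 1 − D₀(k_2−k_d)/(k_d L₀) = 1 − 2.33×0.2510/(0.163×32.5) = 0.8896, so
t_c = ln(2.540 × 0.8896) / 0.2510 = 0.8151 / 0.2510 = 3.248 d.
L(t_c) = L₀ e^(−k_d t_c) = 32.5 × 0.5890 = 19.14 mg/L, and at the critical point k_2 D_c = k_d L, so D_c = (0.163/0.414) × 19.14 = 7.537 mg/L.
Minimum DO = C_s − D_c = 8.31 − 7.537 = 0.7734 mg/L.
x_c = v t_c = 0.610 m/s × 3.248 d × 86400 s/d = 171200 m ≈ 171 km.

t_c ≈ 3.25 d; D_c ≈ 7.54 mg/L; min DO ≈ 0.773 mg/L; x_c ≈ 171 km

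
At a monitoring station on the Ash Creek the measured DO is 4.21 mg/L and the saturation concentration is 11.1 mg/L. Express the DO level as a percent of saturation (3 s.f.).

% saturation = C/C_s × 100 = 4.21/11.1 × 100 = 37.9 %.

37.9 % saturation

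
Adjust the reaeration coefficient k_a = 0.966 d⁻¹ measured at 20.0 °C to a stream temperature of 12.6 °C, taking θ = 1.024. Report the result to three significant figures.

k_a ≈ 0.811 d⁻¹

k_a(T₂) = k_a(T₁) · θ^(T₂−T₁) = 0.966 × 1.024^(12.6−20.0)
= 0.966 × 1.024^-7.40 = 0.966 × 0.8390 = 0.8105 d⁻¹.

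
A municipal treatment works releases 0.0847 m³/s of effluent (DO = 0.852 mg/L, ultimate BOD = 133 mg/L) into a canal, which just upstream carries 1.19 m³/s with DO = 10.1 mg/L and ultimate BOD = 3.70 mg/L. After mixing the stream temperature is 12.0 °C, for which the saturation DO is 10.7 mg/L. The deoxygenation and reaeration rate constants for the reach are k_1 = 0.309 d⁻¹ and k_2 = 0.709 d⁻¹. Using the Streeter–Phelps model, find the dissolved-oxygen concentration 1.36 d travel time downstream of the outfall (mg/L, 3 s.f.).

Mixed DO = (1.19×10.1 + 0.0847×0.852)/(1.19+0.0847) = 12.09/1.275 = 9.485 mg/L.
Mixed L₀ = (1.19×3.70 + 0.0847×133)/(1.275) = 15.67/1.275 = 12.29 mg/L.
Initial deficit D₀ = C_s − DO₀ = 10.7 − 9.485 = 1.215 mg/L.
D(1.36) = [0.309×12.29/(0.709−0.309)](e^(−0.309×1.36) − e^(−0.709×1.36)) + 1.215 e^(−0.709×1.36)
= 9.495 × (0.6569 − 0.3813) + 1.215 × 0.3813 = 3.080 mg/L.
DO = 10.7 − 3.080 = 7.620 mg/L.

DO ≈ 7.62 mg/L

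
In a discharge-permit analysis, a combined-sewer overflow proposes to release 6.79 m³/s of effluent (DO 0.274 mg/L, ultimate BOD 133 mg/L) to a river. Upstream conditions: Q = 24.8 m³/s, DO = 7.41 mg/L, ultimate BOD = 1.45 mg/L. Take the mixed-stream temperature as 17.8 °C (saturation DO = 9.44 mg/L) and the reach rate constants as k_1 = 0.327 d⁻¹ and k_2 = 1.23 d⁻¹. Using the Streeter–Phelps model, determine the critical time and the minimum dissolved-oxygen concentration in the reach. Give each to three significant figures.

t_c ≈ 1.02 d; minimum DO ≈ 3.78 mg/L

Mixed DO = (24.8×7.41 + 6.79×0.274)/(24.8+6.79) = 185.6/31.59 = 5.876 mg/L.
Mixed L₀ = (24.8×1.45 + 6.79×133)/(31.59) = 939.0/31.59 = 29.73 mg/L.
Initial deficit D₀ = C_s − DO₀ = 9.44 − 5.876 = 3.564 mg/L.
t_c = (1/0.9030) ln[(1.23/0.327)(1 − 3.564×0.9030/(0.327×29.73))] = 1.107 × ln(2.516) = 1.022 d.
D_c = (0.327/1.23) × 29.73 × e^(−0.327×1.022) = 0.2659 × 29.73 × 0.7160 = 5.658 mg/L.
Minimum DO = 9.44 − 5.658 = 3.782 mg/L.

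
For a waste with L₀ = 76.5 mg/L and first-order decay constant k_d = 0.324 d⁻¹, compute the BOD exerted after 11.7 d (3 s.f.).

y_t = L₀(1 − e^(−k_d t)) = 76.5 × (1 − e^(−0.324×11.7))
= 76.5 × (1 − 0.02258) = 76.5 × 0.9774 = 74.77 mg/L.

y ≈ 74.8 mg/L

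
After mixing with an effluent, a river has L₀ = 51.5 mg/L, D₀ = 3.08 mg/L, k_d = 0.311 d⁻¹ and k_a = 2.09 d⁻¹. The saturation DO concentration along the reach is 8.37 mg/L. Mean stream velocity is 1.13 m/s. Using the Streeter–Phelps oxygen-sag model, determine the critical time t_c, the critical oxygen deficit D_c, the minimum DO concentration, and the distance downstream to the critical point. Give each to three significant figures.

t_c ≈ 0.836 d; D_c ≈ 5.91 mg/L; min DO ≈ 2.46 mg/L; x_c ≈ 81.6 km

At the critical point dD/dt = 0, so k_d L₀ e^(−k_d t) = k_a D. Substituting D(t) from the Streeter–Phelps equation and solving for t gives
t_c = ln[(k_a/k_d)(1 − D₀(k_a−k_d)/(k_d L₀))] / (k_a−k_d).
Here k_a−k_d = 1.779 d⁻¹ and 1 − D₀(k_a−k_d)/(k_d L₀) = 1 − 3.08×1.779/(0.311×51.5) = 0.6579, so
t_c = ln(6.720 × 0.6579) / 1.779 = 1.486 / 1.779 = 0.8355 d.
D_c = (k_d/k_a) L₀ e^(−k_d t_c) = (0.311/2.09) × 51.5 × e^(−0.311×0.8355) = 0.1488 × 51.5 × 0.7712 = 5.910 mg/L.
Minimum DO = C_s − D_c = 8.37 − 5.910 = 2.460 mg/L.
x_c = v t_c = 1.13 m/s × 0.8355 d × 86400 s/d = 81570 m ≈ 81.6 km.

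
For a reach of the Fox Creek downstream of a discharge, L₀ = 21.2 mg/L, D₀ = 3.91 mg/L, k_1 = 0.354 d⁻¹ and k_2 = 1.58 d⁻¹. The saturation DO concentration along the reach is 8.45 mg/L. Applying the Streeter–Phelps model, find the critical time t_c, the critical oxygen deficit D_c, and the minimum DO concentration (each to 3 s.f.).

With k_2/k_1 = 4.463 and 1 − D₀(k_2−k_1)/(k_1 L₀) = 0.3613,
t_c = ln(4.463 × 0.3613) / (1.58 − 0.354) = ln(1.612) / 1.226 = 0.4777/1.226 = 0.3896 d.
D_c = (k_1/k_2) L₀ e^(−k_1 t_c) = (0.354/1.58) × 21.2 × e^(−0.354×0.3896) = 0.2241 × 21.2 × 0.8712 = 4.138 mg/L.
Minimum DO = C_s − D_c = 8.45 − 4.138 = 4.312 mg/L.

t_c ≈ 0.390 d; D_c ≈ 4.14 mg/L; min DO ≈ 4.31 mg/L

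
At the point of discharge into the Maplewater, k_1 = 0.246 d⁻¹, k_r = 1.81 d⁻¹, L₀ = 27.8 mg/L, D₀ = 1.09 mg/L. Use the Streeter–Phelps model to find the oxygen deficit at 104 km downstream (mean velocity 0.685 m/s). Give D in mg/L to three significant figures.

D ≈ 2.70 mg/L

Travel time t = x/v = 104 km / (0.685 m/s) = 104000 m / 0.685 m/s = 151800 s = 1.757 d.
k_1 L₀/(k_r−k_1) = 0.246×27.8/(1.81−0.246) = 6.839/1.564 = 4.373 mg/L.
e^(−k_1 t) = e^(−0.246×1.757) = 0.6490; e^(−k_r t) = e^(−1.81×1.757) = 0.04156.
D = 4.373 × (0.6490 − 0.04156) + 1.09 × 0.04156 = 2.656 + 0.04530 = 2.702 mg/L.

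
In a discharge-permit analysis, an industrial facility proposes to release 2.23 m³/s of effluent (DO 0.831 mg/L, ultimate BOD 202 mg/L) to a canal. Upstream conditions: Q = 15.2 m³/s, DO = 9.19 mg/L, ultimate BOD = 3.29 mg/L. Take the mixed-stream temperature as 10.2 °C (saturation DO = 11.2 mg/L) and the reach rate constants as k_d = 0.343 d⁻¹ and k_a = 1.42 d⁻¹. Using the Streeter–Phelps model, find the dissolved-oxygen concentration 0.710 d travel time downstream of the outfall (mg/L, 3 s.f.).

DO ≈ 6.25 mg/L

Mixed DO = (15.2×9.19 + 2.23×0.831)/(15.2+2.23) = 141.5/17.43 = 8.121 mg/L.
Mixed L₀ = (15.2×3.29 + 2.23×202)/(17.43) = 500.5/17.43 = 28.71 mg/L.
Initial deficit D₀ = C_s − DO₀ = 11.2 − 8.121 = 3.079 mg/L.
D(0.710) = [0.343×28.71/(1.42−0.343)](e^(−0.343×0.710) − e^(−1.42×0.710)) + 3.079 e^(−1.42×0.710)
= 9.144 × (0.7839 − 0.3649) + 3.079 × 0.3649 = 4.955 mg/L.
DO = 11.2 − 4.955 = 6.245 mg/L.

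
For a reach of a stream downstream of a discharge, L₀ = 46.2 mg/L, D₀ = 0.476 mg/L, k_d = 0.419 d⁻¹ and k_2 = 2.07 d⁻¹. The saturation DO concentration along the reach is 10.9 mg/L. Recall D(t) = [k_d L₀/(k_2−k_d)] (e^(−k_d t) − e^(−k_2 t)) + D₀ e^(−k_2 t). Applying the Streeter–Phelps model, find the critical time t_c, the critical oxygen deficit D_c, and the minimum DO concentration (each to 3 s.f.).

At the critical point dD/dt = 0, so k_d L₀ e^(−k_d t) = k_2 D. Substituting D(t) from the Streeter–Phelps equation and solving for t gives
t_c = ln[(k_2/k_d)(1 − D₀(k_2−k_d)/(k_d L₀))] / (k_2−k_d).
Here k_2−k_d = 1.651 d⁻¹ and 1 − D₀(k_2−k_d)/(k_d L₀) = 1 − 0.476×1.651/(0.419×46.2) = 0.9594, so
t_c = ln(4.940 × 0.9594) / 1.651 = 1.556 / 1.651 = 0.9425 d.
L(t_c) = L₀ e^(−k_d t_c) = 46.2 × 0.6738 = 31.13 mg/L, and at the critical point k_2 D_c = k_d L, so D_c = (0.419/2.07) × 31.13 = 6.301 mg/L.
Minimum DO = C_s − D_c = 10.9 − 6.301 = 4.599 mg/L.

t_c ≈ 0.942 d; D_c ≈ 6.30 mg/L; min DO ≈ 4.60 mg/L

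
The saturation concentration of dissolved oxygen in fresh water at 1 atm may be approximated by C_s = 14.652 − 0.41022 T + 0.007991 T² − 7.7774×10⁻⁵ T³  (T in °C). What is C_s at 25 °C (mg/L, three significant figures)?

C_s ≈ 8.18 mg/L

C_s = 14.652 − 0.41022×25 + 0.007991×25² − 7.7774×10⁻⁵×25³ = 8.176 mg/L.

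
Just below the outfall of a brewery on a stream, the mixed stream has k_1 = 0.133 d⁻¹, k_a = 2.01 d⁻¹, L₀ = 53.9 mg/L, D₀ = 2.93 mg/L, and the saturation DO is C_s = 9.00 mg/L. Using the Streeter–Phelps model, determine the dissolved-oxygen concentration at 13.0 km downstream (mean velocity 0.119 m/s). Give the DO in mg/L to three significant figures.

Travel time t = x/v = 13.0 km / (0.119 m/s) = 13000 m / 0.119 m/s = 109200 s = 1.264 d.
k_1 L₀/(k_a−k_1) = 0.133×53.9/(2.01−0.133) = 7.169/1.877 = 3.819 mg/L.
e^(−k_1 t) = e^(−0.133×1.264) = 0.8452; e^(−k_a t) = e^(−2.01×1.264) = 0.07875.
D = 3.819 × (0.8452 − 0.07875) + 2.93 × 0.07875 = 2.927 + 0.2307 = 3.158 mg/L.
DO = C_s − D = 9.00 − 3.158 = 5.842 mg/L.

DO ≈ 5.84 mg/L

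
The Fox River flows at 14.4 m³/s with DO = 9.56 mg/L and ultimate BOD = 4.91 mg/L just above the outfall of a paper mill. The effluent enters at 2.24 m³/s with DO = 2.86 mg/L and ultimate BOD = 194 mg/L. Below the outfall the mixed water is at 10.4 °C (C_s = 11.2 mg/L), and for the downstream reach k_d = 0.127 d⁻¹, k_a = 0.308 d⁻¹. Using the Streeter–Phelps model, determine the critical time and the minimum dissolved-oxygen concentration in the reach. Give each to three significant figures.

t_c ≈ 4.19 d; minimum DO ≈ 3.85 mg/L

Mixed DO = (14.4×9.56 + 2.24×2.86)/(14.4+2.24) = 144.1/16.64 = 8.658 mg/L.
Mixed L₀ = (14.4×4.91 + 2.24×194)/(16.64) = 505.3/16.64 = 30.36 mg/L.
Initial deficit D₀ = C_s − DO₀ = 11.2 − 8.658 = 2.542 mg/L.
t_c = (1/0.1810) ln[(0.308/0.127)(1 − 2.542×0.1810/(0.127×30.36))] = 5.525 × ln(2.136) = 4.193 d.
D_c = (0.127/0.308) × 30.36 × e^(−0.127×4.193) = 0.4123 × 30.36 × 0.5872 = 7.351 mg/L.
Minimum DO = 11.2 − 7.351 = 3.849 mg/L.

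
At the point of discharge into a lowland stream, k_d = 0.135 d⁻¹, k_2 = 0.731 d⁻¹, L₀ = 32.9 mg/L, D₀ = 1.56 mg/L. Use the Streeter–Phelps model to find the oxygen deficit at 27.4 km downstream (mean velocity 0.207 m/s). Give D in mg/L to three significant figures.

D ≈ 4.14 mg/L

Travel time t = x/v = 27.4 km / (0.207 m/s) = 27400 m / 0.207 m/s = 132400 s = 1.532 d.
k_d L₀/(k_2−k_d) = 0.135×32.9/(0.731−0.135) = 4.442/0.5960 = 7.452 mg/L.
e^(−k_d t) = e^(−0.135×1.532) = 0.8132; e^(−k_2 t) = e^(−0.731×1.532) = 0.3263.
D = 7.452 × (0.8132 − 0.3263) + 1.56 × 0.3263 = 3.628 + 0.5090 = 4.137 mg/L.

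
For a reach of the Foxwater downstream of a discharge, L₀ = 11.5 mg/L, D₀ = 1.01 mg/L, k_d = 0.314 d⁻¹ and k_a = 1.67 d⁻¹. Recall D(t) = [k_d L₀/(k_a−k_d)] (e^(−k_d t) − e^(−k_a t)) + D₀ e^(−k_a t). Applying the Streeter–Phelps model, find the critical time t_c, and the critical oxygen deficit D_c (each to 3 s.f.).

t_c ≈ 0.881 d; D_c ≈ 1.64 mg/L

At the critical point dD/dt = 0, so k_d L₀ e^(−k_d t) = k_a D. Substituting D(t) from the Streeter–Phelps equation and solving for t gives
t_c = ln[(k_a/k_d)(1 − D₀(k_a−k_d)/(k_d L₀))] / (k_a−k_d).
Here k_a−k_d = 1.356 d⁻¹ and 1 − D₀(k_a−k_d)/(k_d L₀) = 1 − 1.01×1.356/(0.314×11.5) = 0.6207, so
t_c = ln(5.318 × 0.6207) / 1.356 = 1.194 / 1.356 = 0.8808 d.
D_c = (k_d/k_a) L₀ e^(−k_d t_c) = (0.314/1.67) × 11.5 × e^(−0.314×0.8808) = 0.1880 × 11.5 × 0.7584 = 1.640 mg/L.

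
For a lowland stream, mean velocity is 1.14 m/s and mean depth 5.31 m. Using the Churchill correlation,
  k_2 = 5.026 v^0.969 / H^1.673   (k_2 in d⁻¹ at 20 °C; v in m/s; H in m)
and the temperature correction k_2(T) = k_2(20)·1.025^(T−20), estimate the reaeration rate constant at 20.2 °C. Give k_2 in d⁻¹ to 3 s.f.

k_2 ≈ 0.351 d⁻¹

k_2(20) = 5.026 × 1.14^0.969 / 5.31^1.673 = 5.026 × 1.135 / 16.33 = 0.3494 d⁻¹.
k_2(20.2) = 0.3494 × 1.025^(20.2−20) = 0.3494 × 1.005 = 0.3511 d⁻¹.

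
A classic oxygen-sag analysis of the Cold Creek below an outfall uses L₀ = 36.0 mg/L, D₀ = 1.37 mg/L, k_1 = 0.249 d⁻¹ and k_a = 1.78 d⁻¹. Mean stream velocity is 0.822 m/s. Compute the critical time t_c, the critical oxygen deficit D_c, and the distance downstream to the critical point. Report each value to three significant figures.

t_c ≈ 1.11 d; D_c ≈ 3.82 mg/L; x_c ≈ 78.9 km

At the critical point dD/dt = 0, so k_1 L₀ e^(−k_1 t) = k_a D. Substituting D(t) from the Streeter–Phelps equation and solving for t gives
t_c = ln[(k_a/k_1)(1 − D₀(k_a−k_1)/(k_1 L₀))] / (k_a−k_1).
Here k_a−k_1 = 1.531 d⁻¹ and 1 − D₀(k_a−k_1)/(k_1 L₀) = 1 − 1.37×1.531/(0.249×36.0) = 0.7660, so
t_c = ln(7.149 × 0.7660) / 1.531 = 1.700 / 1.531 = 1.111 d.
L(t_c) = L₀ e^(−k_1 t_c) = 36.0 × 0.7584 = 27.30 mg/L, and at the critical point k_a D_c = k_1 L, so D_c = (0.249/1.78) × 27.30 = 3.819 mg/L.
x_c = v t_c = 0.822 m/s × 1.111 d × 86400 s/d = 78880 m ≈ 78.9 km.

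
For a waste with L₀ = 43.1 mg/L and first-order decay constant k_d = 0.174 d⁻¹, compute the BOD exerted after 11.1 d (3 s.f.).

y_t = L₀(1 − e^(−k_d t)) = 43.1 × (1 − e^(−0.174×11.1))
= 43.1 × (1 − 0.1449) = 43.1 × 0.8551 = 36.85 mg/L.

y ≈ 36.9 mg/L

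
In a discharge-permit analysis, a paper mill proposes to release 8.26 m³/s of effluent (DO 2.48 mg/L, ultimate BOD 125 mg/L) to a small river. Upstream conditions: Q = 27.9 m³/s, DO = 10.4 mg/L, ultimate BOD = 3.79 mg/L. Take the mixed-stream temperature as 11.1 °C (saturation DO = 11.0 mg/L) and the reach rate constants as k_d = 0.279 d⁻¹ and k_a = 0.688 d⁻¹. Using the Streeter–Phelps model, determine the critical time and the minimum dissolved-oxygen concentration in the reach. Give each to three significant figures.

t_c ≈ 1.92 d; minimum DO ≈ 3.52 mg/L

Mixed DO = (27.9×10.4 + 8.26×2.48)/(27.9+8.26) = 310.6/36.16 = 8.591 mg/L.
Mixed L₀ = (27.9×3.79 + 8.26×125)/(36.16) = 1138/36.16 = 31.48 mg/L.
Initial deficit D₀ = C_s − DO₀ = 11.0 − 8.591 = 2.409 mg/L.
t_c = (1/0.4090) ln[(0.688/0.279)(1 − 2.409×0.4090/(0.279×31.48))] = 2.445 × ln(2.189) = 1.916 d.
D_c = (0.279/0.688) × 31.48 × e^(−0.279×1.916) = 0.4055 × 31.48 × 0.5860 = 7.480 mg/L.
Minimum DO = 11.0 − 7.480 = 3.520 mg/L.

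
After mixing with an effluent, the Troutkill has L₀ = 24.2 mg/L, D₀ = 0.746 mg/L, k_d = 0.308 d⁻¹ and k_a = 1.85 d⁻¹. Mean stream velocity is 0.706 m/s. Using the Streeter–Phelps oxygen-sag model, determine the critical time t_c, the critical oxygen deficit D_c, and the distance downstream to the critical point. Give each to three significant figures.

With k_a/k_d = 6.006 and 1 − D₀(k_a−k_d)/(k_d L₀) = 0.8457,
t_c = ln(6.006 × 0.8457) / (1.85 − 0.308) = ln(5.079) / 1.542 = 1.625/1.542 = 1.054 d.
D_c = (k_d/k_a) L₀ e^(−k_d t_c) = (0.308/1.85) × 24.2 × e^(−0.308×1.054) = 0.1665 × 24.2 × 0.7228 = 2.912 mg/L.
x_c = v t_c = 0.706 m/s × 1.054 d × 86400 s/d = 64290 m ≈ 64.3 km.

t_c ≈ 1.05 d; D_c ≈ 2.91 mg/L; x_c ≈ 64.3 km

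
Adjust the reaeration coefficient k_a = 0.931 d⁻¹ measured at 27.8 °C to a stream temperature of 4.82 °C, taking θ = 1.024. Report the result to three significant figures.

k_a ≈ 0.540 d⁻¹

k_a(T₂) = k_a(T₁) · θ^(T₂−T₁) = 0.931 × 1.024^(4.82−27.8)
= 0.931 × 1.024^-23.0 = 0.931 × 0.5798 = 0.5398 d⁻¹.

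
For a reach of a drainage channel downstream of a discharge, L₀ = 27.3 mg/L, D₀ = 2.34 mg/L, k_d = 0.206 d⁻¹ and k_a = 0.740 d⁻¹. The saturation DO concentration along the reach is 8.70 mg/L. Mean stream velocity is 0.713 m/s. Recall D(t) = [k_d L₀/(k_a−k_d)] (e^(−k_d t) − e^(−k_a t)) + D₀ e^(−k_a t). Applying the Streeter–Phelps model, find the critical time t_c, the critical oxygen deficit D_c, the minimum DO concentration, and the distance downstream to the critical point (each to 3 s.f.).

t_c ≈ 1.92 d; D_c ≈ 5.11 mg/L; min DO ≈ 3.59 mg/L; x_c ≈ 119 km

At the critical point dD/dt = 0, so k_d L₀ e^(−k_d t) = k_a D. Substituting D(t) from the Streeter–Phelps equation and solving for t gives
t_c = ln[(k_a/k_d)(1 − D₀(k_a−k_d)/(k_d L₀))] / (k_a−k_d).
Here k_a−k_d = 0.5340 d⁻¹ and 1 − D₀(k_a−k_d)/(k_d L₀) = 1 − 2.34×0.5340/(0.206×27.3) = 0.7778, so
t_c = ln(3.592 × 0.7778) / 0.5340 = 1.027 / 0.5340 = 1.924 d.
L(t_c) = L₀ e^(−k_d t_c) = 27.3 × 0.6728 = 18.37 mg/L, and at the critical point k_a D_c = k_d L, so D_c = (0.206/0.740) × 18.37 = 5.113 mg/L.
Minimum DO = C_s − D_c = 8.70 − 5.113 = 3.587 mg/L.
x_c = v t_c = 0.713 m/s × 1.924 d × 86400 s/d = 118500 m ≈ 119 km.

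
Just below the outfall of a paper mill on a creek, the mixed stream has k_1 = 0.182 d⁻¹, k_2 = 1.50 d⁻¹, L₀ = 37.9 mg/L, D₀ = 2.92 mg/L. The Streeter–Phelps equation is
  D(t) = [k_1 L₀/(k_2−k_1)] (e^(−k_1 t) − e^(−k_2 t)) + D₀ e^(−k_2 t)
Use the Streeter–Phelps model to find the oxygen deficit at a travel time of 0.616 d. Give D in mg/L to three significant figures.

D ≈ 3.76 mg/L

k_1 L₀/(k_2−k_1) = 0.182×37.9/(1.50−0.182) = 6.898/1.318 = 5.234 mg/L.
e^(−k_1 t) = e^(−0.182×0.6160) = 0.8939; e^(−k_2 t) = e^(−1.50×0.6160) = 0.3969.
D = 5.234 × (0.8939 − 0.3969) + 2.92 × 0.3969 = 2.601 + 1.159 = 3.760 mg/L.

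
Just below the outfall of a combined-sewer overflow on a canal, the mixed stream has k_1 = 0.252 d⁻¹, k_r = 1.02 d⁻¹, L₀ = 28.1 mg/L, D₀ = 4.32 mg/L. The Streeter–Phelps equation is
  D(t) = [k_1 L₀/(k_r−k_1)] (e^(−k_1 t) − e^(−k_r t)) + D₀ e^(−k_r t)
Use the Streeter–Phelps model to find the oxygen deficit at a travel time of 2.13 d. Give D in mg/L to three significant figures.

k_1 L₀/(k_r−k_1) = 0.252×28.1/(1.02−0.252) = 7.081/0.7680 = 9.220 mg/L.
e^(−k_1 t) = e^(−0.252×2.130) = 0.5846; e^(−k_r t) = e^(−1.02×2.130) = 0.1139.
D = 9.220 × (0.5846 − 0.1139) + 4.32 × 0.1139 = 4.341 + 0.4920 = 4.833 mg/L.

D ≈ 4.83 mg/L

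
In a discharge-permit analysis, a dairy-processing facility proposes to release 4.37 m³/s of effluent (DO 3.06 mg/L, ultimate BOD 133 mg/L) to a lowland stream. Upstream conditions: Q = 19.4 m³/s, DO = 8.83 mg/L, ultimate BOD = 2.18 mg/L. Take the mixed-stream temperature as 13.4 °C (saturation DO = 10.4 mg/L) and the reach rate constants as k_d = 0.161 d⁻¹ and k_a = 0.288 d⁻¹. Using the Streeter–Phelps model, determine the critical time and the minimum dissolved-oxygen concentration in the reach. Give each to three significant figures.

Mixed DO = (19.4×8.83 + 4.37×3.06)/(19.4+4.37) = 184.7/23.77 = 7.769 mg/L.
Mixed L₀ = (19.4×2.18 + 4.37×133)/(23.77) = 623.5/23.77 = 26.23 mg/L.
Initial deficit D₀ = C_s − DO₀ = 10.4 − 7.769 = 2.631 mg/L.
t_c = (1/0.1270) ln[(0.288/0.161)(1 − 2.631×0.1270/(0.161×26.23))] = 7.874 × ln(1.647) = 3.930 d.
D_c = (0.161/0.288) × 26.23 × e^(−0.161×3.930) = 0.5590 × 26.23 × 0.5311 = 7.788 mg/L.
Minimum DO = 10.4 − 7.788 = 2.612 mg/L.

t_c ≈ 3.93 d; minimum DO ≈ 2.61 mg/L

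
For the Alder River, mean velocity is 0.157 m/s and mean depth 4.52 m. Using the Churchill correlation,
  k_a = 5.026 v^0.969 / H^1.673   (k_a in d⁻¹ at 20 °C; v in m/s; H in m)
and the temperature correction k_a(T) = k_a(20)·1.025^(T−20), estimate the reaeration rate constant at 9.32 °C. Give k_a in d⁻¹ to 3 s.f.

k_a ≈ 0.0515 d⁻¹

k_a(20) = 5.026 × 0.157^0.969 / 4.52^1.673 = 5.026 × 0.1663 / 12.48 = 0.06699 d⁻¹.
k_a(9.32) = 0.06699 × 1.025^(9.32−20) = 0.06699 × 0.7682 = 0.05146 d⁻¹.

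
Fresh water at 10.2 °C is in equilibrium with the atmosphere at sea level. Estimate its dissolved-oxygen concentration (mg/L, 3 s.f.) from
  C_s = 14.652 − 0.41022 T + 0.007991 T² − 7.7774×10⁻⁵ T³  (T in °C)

C_s ≈ 11.2 mg/L

C_s = 14.652 − 0.41022×10.2 + 0.007991×10.2² − 7.7774×10⁻⁵×10.2³ = 11.22 mg/L.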